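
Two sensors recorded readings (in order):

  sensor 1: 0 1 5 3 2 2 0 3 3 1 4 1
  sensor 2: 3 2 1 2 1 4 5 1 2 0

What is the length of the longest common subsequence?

6

One common subsequence of length 6: 3 [4,1]; then 2 [5,2]; then 2 [6,4]; then 1 [10,5]; then 4 [11,6]; then 1 [12,8]. dp[12][10] = 6 confirms this is the maximum.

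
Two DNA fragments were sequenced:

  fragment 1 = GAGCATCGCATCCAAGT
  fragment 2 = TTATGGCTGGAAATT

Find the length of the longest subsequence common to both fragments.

9

One common subsequence of length 9: G at fragment 1[1]=fragment 2[5], then G at fragment 1[3]=fragment 2[6], then C at fragment 1[4]=fragment 2[7], then T at fragment 1[6]=fragment 2[8], then G at fragment 1[8]=fragment 2[10], then A at fragment 1[10]=fragment 2[11], then A at fragment 1[14]=fragment 2[12], then A at fragment 1[15]=fragment 2[13], then T at fragment 1[17]=fragment 2[15]. Since dp[17][15] = 9, nothing longer is possible.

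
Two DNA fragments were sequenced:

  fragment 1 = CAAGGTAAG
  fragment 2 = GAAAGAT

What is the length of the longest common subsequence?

4

One common subsequence of length 4: A at fragment 1[2]=fragment 2[3] → A at fragment 1[3]=fragment 2[4] → G at fragment 1[4]=fragment 2[5] → T at fragment 1[6]=fragment 2[7]. Since dp[9][7] = 4, nothing longer is possible.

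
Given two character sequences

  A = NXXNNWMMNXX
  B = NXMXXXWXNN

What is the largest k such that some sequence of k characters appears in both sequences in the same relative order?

Taking N (A #1, B #1), X (A #2, B #6), X (A #3, B #8), N (A #5, B #9), N (A #9, B #10) gives a common subsequence of length 5. Since dp[11][10] = 5, nothing longer is possible.

5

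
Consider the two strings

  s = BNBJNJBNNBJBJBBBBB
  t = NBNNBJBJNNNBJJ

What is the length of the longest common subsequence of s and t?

Match B at s[1]=t[2] → N at s[2]=t[4] → B at s[3]=t[7] → J at s[4]=t[8] → N at s[5]=t[9] → N at s[8]=t[10] → N at s[9]=t[11] → B at s[10]=t[12] → J at s[11]=t[13] → J at s[13]=t[14] — 10 characters in the same relative order in both. Since dp[18][14] = 10, nothing longer is possible.

10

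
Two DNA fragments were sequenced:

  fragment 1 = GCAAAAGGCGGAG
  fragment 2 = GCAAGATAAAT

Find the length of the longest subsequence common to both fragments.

Taking G [1,1]; then C [2,2]; then A [3,4]; then A [4,6]; then A [5,8]; then A [6,9]; then A [12,10] gives a common subsequence of length 7. dp[13][11] = 7 confirms this is the maximum.

7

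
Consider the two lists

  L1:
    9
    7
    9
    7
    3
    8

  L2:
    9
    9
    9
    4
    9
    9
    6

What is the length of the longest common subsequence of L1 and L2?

Match 9 [1,5]; then 9 [3,6] — 2 values in the same relative order in both. dp[6][7] = 2 confirms this is the maximum.

2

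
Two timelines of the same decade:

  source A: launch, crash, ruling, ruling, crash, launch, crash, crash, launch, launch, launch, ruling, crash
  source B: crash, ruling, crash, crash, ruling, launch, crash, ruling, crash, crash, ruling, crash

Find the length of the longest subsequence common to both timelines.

Taking crash at source A[2]=source B[1] → ruling at source A[3]=source B[2] → ruling at source A[4]=source B[5] → crash at source A[5]=source B[7] → crash at source A[7]=source B[9] → crash at source A[8]=source B[10] → ruling at source A[12]=source B[11] → crash at source A[13]=source B[12] gives a common subsequence of length 8. Since dp[13][12] = 8, nothing longer is possible.

8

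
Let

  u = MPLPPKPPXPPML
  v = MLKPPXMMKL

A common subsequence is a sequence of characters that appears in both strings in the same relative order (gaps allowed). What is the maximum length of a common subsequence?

8

Let dp[i][j] be the LCS length of the first i characters of u and the first j characters of v. dp[i][j] = dp[i-1][j-1]+1 when the i-th and j-th characters match, else max(dp[i-1][j], dp[i][j-1]).
    ·  M  L  K  P  P  X  M  M  K  L
 ·  0  0  0  0  0  0  0  0  0  0  0
 M  0  1  1  1  1  1  1  1  1  1  1
 P  0  1  1  1  2  2  2  2  2  2  2
 L  0  1  2  2  2  2  2  2  2  2  3
 P  0  1  2  2  3  3  3  3  3  3  3
 P  0  1  2  2  3  4  4  4  4  4  4
 K  0  1  2  3  3  4  4  4  4  5  5
 P  0  1  2  3  4  4  4  4  4  5  5
 P  0  1  2  3  4  5  5  5  5  5  5
 X  0  1  2  3  4  5  6  6  6  6  6
 P  0  1  2  3  4  5  6  6  6  6  6
 P  0  1  2  3  4  5  6  6  6  6  6
 M  0  1  2  3  4  5  6  7  7  7  7
 L  0  1  2  3  4  5  6  7  7  7  8
dp[13][10] = 8. One LCS (by backtracking along matches): MLKPPXML.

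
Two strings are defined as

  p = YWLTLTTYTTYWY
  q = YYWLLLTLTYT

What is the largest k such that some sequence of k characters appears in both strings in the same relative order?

Let dp[i][j] be the LCS length of the first i characters of p and the first j characters of q. dp[i][j] = dp[i-1][j-1]+1 when the i-th and j-th characters match, else max(dp[i-1][j], dp[i][j-1]).
    ·  Y  Y  W  L  L  L  T  L  T  Y  T
 ·  0  0  0  0  0  0  0  0  0  0  0  0
 Y  0  1  1  1  1  1  1  1  1  1  1  1
 W  0  1  1  2  2  2  2  2  2  2  2  2
 L  0  1  1  2  3  3  3  3  3  3  3  3
 T  0  1  1  2  3  3  3  4  4  4  4  4
 L  0  1  1  2  3  4  4  4  5  5  5  5
 T  0  1  1  2  3  4  4  5  5  6  6  6
 T  0  1  1  2  3  4  4  5  5  6  6  7
 Y  0  1  2  2  3  4  4  5  5  6  7  7
 T  0  1  2  2  3  4  4  5  5  6  7  8
 T  0  1  2  2  3  4  4  5  5  6  7  8
 Y  0  1  2  2  3  4  4  5  5  6  7  8
 W  0  1  2  3  3  4  4  5  5  6  7  8
 Y  0  1  2  3  3  4  4  5  5  6  7  8
dp[13][11] = 8. One LCS (by backtracking along matches): YWLTLTYT.

8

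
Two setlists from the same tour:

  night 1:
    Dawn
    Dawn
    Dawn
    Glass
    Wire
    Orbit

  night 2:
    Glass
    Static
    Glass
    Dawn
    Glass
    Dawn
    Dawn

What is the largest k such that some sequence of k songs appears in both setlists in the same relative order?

3

One common subsequence of length 3: Dawn (night 1 #1, night 2 #4) → Dawn (night 1 #2, night 2 #6) → Dawn (night 1 #3, night 2 #7). Since dp[6][7] = 3, nothing longer is possible.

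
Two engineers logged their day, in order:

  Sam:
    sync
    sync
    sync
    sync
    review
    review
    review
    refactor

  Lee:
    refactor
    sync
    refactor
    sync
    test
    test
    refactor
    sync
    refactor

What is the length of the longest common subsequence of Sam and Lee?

4

One common subsequence of length 4: sync (Sam #1, Lee #2); then sync (Sam #2, Lee #4); then sync (Sam #4, Lee #8); then refactor (Sam #8, Lee #9). dp[8][9] = 4 confirms this is the maximum.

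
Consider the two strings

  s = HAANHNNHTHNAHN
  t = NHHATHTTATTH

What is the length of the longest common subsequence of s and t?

7

One common subsequence of length 7: N at s[4]=t[1]; then H at s[5]=t[2]; then H at s[8]=t[3]; then T at s[9]=t[5]; then H at s[10]=t[6]; then A at s[12]=t[9]; then H at s[13]=t[12], and the DP table's final entry dp[14][12] is also 7, so no common subsequence is longer.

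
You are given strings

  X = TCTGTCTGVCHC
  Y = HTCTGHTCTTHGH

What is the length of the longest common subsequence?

Match T [1,2] → C [2,3] → T [3,4] → G [4,5] → T [5,7] → C [6,8] → T [7,10] → G [8,12] → H [11,13] — 9 characters in the same relative order in both. dp[12][13] = 9 confirms this is the maximum.

9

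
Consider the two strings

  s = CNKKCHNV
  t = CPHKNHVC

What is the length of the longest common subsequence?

4

Let dp[i][j] be the LCS length of the first i characters of s and the first j characters of t. dp[i][j] = dp[i-1][j-1]+1 when the i-th and j-th characters match, else max(dp[i-1][j], dp[i][j-1]).
    ·  C  P  H  K  N  H  V  C
 ·  0  0  0  0  0  0  0  0  0
 C  0  1  1  1  1  1  1  1  1
 N  0  1  1  1  1  2  2  2  2
 K  0  1  1  1  2  2  2  2  2
 K  0  1  1  1  2  2  2  2  2
 C  0  1  1  1  2  2  2  2  3
 H  0  1  1  2  2  2  3  3  3
 N  0  1  1  2  2  3  3  3  3
 V  0  1  1  2  2  3  3  4  4
dp[8][8] = 4. One LCS (by backtracking along matches): CNHV.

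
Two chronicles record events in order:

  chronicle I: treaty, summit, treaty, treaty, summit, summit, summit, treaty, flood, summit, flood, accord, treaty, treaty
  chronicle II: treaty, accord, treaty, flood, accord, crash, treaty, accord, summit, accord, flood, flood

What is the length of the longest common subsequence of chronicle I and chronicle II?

Match treaty (chronicle I #1, chronicle II #1), then treaty (chronicle I #3, chronicle II #3), then treaty (chronicle I #4, chronicle II #7), then summit (chronicle I #5, chronicle II #9), then flood (chronicle I #9, chronicle II #11), then flood (chronicle I #11, chronicle II #12) — 6 events in the same relative order in both, and the DP table's final entry dp[14][12] is also 6, so no common subsequence is longer.

6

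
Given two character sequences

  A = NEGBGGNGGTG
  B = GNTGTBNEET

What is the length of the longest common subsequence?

5

Let dp[i][j] be the LCS length of the first i characters of A and the first j characters of B. dp[i][j] = dp[i-1][j-1]+1 when the i-th and j-th characters match, else max(dp[i-1][j], dp[i][j-1]).
    ·  G  N  T  G  T  B  N  E  E  T
 ·  0  0  0  0  0  0  0  0  0  0  0
 N  0  0  1  1  1  1  1  1  1  1  1
 E  0  0  1  1  1  1  1  1  2  2  2
 G  0  1  1  1  2  2  2  2  2  2  2
 B  0  1  1  1  2  2  3  3  3  3  3
 G  0  1  1  1  2  2  3  3  3  3  3
 G  0  1  1  1  2  2  3  3  3  3  3
 N  0  1  2  2  2  2  3  4  4  4  4
 G  0  1  2  2  3  3  3  4  4  4  4
 G  0  1  2  2  3  3  3  4  4  4  4
 T  0  1  2  3  3  4  4  4  4  4  5
 G  0  1  2  3  4  4  4  4  4  4  5
dp[11][10] = 5. One LCS (by backtracking along matches): NGBNT.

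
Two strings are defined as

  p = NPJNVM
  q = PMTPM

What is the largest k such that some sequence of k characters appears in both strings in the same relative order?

Pick P [2,4]; then M [6,5]; all 2 characters appear in both, in order. Since dp[6][5] = 2, nothing longer is possible.

2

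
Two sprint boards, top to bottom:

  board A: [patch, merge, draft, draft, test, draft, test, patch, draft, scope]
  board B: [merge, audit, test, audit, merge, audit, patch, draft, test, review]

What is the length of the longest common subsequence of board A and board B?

4

Match merge (board A #2, board B #1); then test (board A #5, board B #3); then draft (board A #6, board B #8); then test (board A #7, board B #9) — 4 tasks in the same relative order in both. dp[10][10] = 4 confirms this is the maximum.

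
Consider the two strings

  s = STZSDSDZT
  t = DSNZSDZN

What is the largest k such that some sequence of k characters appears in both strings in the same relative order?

5

One common subsequence of length 5: S [1,2] → Z [3,4] → S [6,5] → D [7,6] → Z [8,7], and the DP table's final entry dp[9][8] is also 5, so no common subsequence is longer.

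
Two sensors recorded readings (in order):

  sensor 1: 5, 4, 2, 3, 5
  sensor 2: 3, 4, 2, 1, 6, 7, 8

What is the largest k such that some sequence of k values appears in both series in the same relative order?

Let dp[i][j] be the LCS length of the first i values of sensor 1 and the first j values of sensor 2. dp[i][j] = dp[i-1][j-1]+1 when the i-th and j-th values match, else max(dp[i-1][j], dp[i][j-1]).
    ·  3  4  2  1  6  7  8
 ·  0  0  0  0  0  0  0  0
 5  0  0  0  0  0  0  0  0
 4  0  0  1  1  1  1  1  1
 2  0  0  1  2  2  2  2  2
 3  0  1  1  2  2  2  2  2
 5  0  1  1  2  2  2  2  2
dp[5][7] = 2. One LCS (by backtracking along matches): 4, 2.

2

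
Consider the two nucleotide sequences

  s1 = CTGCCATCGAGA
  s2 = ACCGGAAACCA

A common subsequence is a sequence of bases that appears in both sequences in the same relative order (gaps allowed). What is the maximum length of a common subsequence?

One common subsequence of length 5: C [1,3], then G [3,5], then C [5,9], then C [8,10], then A [12,11]. Since dp[12][11] = 5, nothing longer is possible.

5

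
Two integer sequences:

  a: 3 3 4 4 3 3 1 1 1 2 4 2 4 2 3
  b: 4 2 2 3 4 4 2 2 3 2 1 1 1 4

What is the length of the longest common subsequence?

One common subsequence of length 8: 3 (a #2, b #4), 4 (a #3, b #5), 4 (a #4, b #6), 3 (a #5, b #9), 1 (a #7, b #11), 1 (a #8, b #12), 1 (a #9, b #13), 4 (a #13, b #14), and the DP table's final entry dp[15][14] is also 8, so no common subsequence is longer.

8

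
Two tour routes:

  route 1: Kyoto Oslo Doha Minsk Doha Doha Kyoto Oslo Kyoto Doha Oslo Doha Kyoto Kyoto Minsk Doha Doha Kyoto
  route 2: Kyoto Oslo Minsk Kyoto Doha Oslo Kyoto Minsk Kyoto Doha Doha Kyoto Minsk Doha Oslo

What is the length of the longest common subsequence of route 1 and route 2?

Match Kyoto at route 1[1]=route 2[1], then Oslo at route 1[2]=route 2[2], then Minsk at route 1[4]=route 2[3], then Doha at route 1[5]=route 2[5], then Kyoto at route 1[7]=route 2[7], then Kyoto at route 1[9]=route 2[9], then Doha at route 1[10]=route 2[10], then Doha at route 1[12]=route 2[11], then Kyoto at route 1[14]=route 2[12], then Minsk at route 1[15]=route 2[13], then Doha at route 1[16]=route 2[14] — 11 stops in the same relative order in both. Since dp[18][15] = 11, nothing longer is possible.

11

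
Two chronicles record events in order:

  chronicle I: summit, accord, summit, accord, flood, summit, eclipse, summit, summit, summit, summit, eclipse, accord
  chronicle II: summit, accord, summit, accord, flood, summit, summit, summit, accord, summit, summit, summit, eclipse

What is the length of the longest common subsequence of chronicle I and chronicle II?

Match summit (chronicle I #1, chronicle II #1) → accord (chronicle I #2, chronicle II #2) → summit (chronicle I #3, chronicle II #3) → accord (chronicle I #4, chronicle II #4) → flood (chronicle I #5, chronicle II #5) → summit (chronicle I #6, chronicle II #7) → summit (chronicle I #8, chronicle II #8) → summit (chronicle I #9, chronicle II #10) → summit (chronicle I #10, chronicle II #11) → summit (chronicle I #11, chronicle II #12) → eclipse (chronicle I #12, chronicle II #13) — 11 events in the same relative order in both, and the DP table's final entry dp[13][13] is also 11, so no common subsequence is longer.

11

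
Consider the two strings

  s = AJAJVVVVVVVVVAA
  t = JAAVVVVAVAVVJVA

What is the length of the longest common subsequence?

11

One common subsequence of length 11: A [1,2], A [3,3], V [5,4], V [6,5], V [7,6], V [8,7], V [9,9], V [10,11], V [11,12], V [13,14], A [15,15]. Since dp[15][15] = 11, nothing longer is possible.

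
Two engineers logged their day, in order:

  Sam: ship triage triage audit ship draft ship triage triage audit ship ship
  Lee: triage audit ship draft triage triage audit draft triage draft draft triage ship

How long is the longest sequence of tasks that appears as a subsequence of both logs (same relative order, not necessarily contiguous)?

Match ship at Sam[1]=Lee[3]; then triage at Sam[2]=Lee[5]; then triage at Sam[3]=Lee[6]; then audit at Sam[4]=Lee[7]; then draft at Sam[6]=Lee[8]; then triage at Sam[8]=Lee[9]; then triage at Sam[9]=Lee[12]; then ship at Sam[12]=Lee[13] — 8 tasks in the same relative order in both, and the DP table's final entry dp[12][13] is also 8, so no common subsequence is longer.

8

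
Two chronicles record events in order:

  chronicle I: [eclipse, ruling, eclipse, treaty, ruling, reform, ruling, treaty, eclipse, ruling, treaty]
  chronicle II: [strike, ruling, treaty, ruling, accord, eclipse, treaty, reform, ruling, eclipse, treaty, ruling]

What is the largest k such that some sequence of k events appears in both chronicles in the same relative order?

One common subsequence of length 7: ruling [2,4], then eclipse [3,6], then treaty [4,7], then reform [6,8], then ruling [7,9], then treaty [8,11], then ruling [10,12]. Since dp[11][12] = 7, nothing longer is possible.

7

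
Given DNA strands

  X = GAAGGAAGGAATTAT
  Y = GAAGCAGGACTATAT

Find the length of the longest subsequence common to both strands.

12

One common subsequence of length 12: G [1,1], then A [2,2], then A [3,3], then G [4,4], then A [7,6], then G [8,7], then G [9,8], then A [10,9], then A [11,12], then T [13,13], then A [14,14], then T [15,15]. dp[15][15] = 12 confirms this is the maximum.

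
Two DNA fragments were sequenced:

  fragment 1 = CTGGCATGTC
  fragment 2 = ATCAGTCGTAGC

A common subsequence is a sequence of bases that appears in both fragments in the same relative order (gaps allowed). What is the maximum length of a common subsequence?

7

One common subsequence of length 7: T at fragment 1[2]=fragment 2[2] → C at fragment 1[5]=fragment 2[3] → A at fragment 1[6]=fragment 2[4] → T at fragment 1[7]=fragment 2[6] → G at fragment 1[8]=fragment 2[8] → T at fragment 1[9]=fragment 2[9] → C at fragment 1[10]=fragment 2[12]. dp[10][12] = 7 confirms this is the maximum.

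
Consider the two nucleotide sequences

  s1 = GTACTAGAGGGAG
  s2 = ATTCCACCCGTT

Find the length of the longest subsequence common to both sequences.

Match T [2,3], then A [3,6], then C [4,9], then T [5,12] — 4 bases in the same relative order in both. dp[13][12] = 4 confirms this is the maximum.

4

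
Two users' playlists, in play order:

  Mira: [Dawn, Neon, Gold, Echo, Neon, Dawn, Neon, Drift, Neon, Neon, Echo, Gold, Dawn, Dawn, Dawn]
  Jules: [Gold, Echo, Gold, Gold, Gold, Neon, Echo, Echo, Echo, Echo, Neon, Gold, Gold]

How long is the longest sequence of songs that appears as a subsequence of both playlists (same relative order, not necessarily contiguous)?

One common subsequence of length 5: Gold [3,1] → Echo [4,2] → Neon [5,6] → Neon [7,11] → Gold [12,13], and the DP table's final entry dp[15][13] is also 5, so no common subsequence is longer.

5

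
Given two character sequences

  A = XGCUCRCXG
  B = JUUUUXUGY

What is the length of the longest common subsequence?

Let dp[i][j] be the LCS length of the first i characters of A and the first j characters of B. dp[i][j] = dp[i-1][j-1]+1 when the i-th and j-th characters match, else max(dp[i-1][j], dp[i][j-1]).
    ·  J  U  U  U  U  X  U  G  Y
 ·  0  0  0  0  0  0  0  0  0  0
 X  0  0  0  0  0  0  1  1  1  1
 G  0  0  0  0  0  0  1  1  2  2
 C  0  0  0  0  0  0  1  1  2  2
 U  0  0  1  1  1  1  1  2  2  2
 C  0  0  1  1  1  1  1  2  2  2
 R  0  0  1  1  1  1  1  2  2  2
 C  0  0  1  1  1  1  1  2  2  2
 X  0  0  1  1  1  1  2  2  2  2
 G  0  0  1  1  1  1  2  2  3  3
dp[9][9] = 3. One LCS (by backtracking along matches): XUG.

3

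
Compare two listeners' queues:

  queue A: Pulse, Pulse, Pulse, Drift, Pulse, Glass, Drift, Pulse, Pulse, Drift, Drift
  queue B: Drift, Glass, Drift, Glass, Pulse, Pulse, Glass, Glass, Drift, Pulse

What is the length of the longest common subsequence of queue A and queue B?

6

Taking Drift at queue A[4]=queue B[1], Glass at queue A[6]=queue B[2], Drift at queue A[7]=queue B[3], Pulse at queue A[8]=queue B[5], Pulse at queue A[9]=queue B[6], Drift at queue A[10]=queue B[9] gives a common subsequence of length 6. The LCS DP gives dp[11][10] = 6, so this is optimal.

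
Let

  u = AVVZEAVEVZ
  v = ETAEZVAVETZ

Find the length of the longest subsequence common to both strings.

Taking A (u #1, v #3), then V (u #3, v #6), then A (u #6, v #7), then V (u #7, v #8), then E (u #8, v #9), then Z (u #10, v #11) gives a common subsequence of length 6, and the DP table's final entry dp[10][11] is also 6, so no common subsequence is longer.

6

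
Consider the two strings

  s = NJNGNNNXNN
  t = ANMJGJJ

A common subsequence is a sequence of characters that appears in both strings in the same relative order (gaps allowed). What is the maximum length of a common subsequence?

3

Let dp[i][j] be the LCS length of the first i characters of s and the first j characters of t. dp[i][j] = dp[i-1][j-1]+1 when the i-th and j-th characters match, else max(dp[i-1][j], dp[i][j-1]).
    ·  A  N  M  J  G  J  J
 ·  0  0  0  0  0  0  0  0
 N  0  0  1  1  1  1  1  1
 J  0  0  1  1  2  2  2  2
 N  0  0  1  1  2  2  2  2
 G  0  0  1  1  2  3  3  3
 N  0  0  1  1  2  3  3  3
 N  0  0  1  1  2  3  3  3
 N  0  0  1  1  2  3  3  3
 X  0  0  1  1  2  3  3  3
 N  0  0  1  1  2  3  3  3
 N  0  0  1  1  2  3  3  3
dp[10][7] = 3. One LCS (by backtracking along matches): NJG.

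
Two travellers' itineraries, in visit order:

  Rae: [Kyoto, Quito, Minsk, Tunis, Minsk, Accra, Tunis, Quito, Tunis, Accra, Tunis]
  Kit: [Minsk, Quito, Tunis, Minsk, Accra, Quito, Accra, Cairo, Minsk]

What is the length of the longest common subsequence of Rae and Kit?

6

Taking Quito (Rae #2, Kit #2); then Tunis (Rae #4, Kit #3); then Minsk (Rae #5, Kit #4); then Accra (Rae #6, Kit #5); then Quito (Rae #8, Kit #6); then Accra (Rae #10, Kit #7) gives a common subsequence of length 6. dp[11][9] = 6 confirms this is the maximum.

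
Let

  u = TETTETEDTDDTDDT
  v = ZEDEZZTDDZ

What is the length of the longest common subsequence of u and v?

Match E [2,2], E [5,4], T [6,7], D [8,8], D [10,9] — 5 characters in the same relative order in both. dp[15][10] = 5 confirms this is the maximum.

5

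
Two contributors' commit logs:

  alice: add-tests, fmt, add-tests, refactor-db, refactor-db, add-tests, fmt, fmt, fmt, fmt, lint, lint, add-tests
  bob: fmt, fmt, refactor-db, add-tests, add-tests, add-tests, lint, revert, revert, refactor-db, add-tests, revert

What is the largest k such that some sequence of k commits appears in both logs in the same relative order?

5

Pick add-tests (alice #1, bob #4) → add-tests (alice #3, bob #5) → add-tests (alice #6, bob #6) → lint (alice #11, bob #7) → add-tests (alice #13, bob #11); all 5 commits appear in both, in order. The LCS DP gives dp[13][12] = 5, so this is optimal.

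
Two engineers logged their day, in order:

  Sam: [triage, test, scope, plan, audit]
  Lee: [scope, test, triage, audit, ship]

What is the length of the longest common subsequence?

2

Taking triage (Sam #1, Lee #3); then audit (Sam #5, Lee #4) gives a common subsequence of length 2. The LCS DP gives dp[5][5] = 2, so this is optimal.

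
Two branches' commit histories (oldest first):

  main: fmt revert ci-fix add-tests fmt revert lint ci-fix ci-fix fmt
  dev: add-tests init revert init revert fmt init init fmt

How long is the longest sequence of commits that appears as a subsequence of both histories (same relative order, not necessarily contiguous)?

One common subsequence of length 3: revert (main #2, dev #5), fmt (main #5, dev #6), fmt (main #10, dev #9). Since dp[10][9] = 3, nothing longer is possible.

3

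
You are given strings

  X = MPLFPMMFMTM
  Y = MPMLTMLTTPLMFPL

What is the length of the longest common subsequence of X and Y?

6

Taking M (X #1, Y #1), then P (X #2, Y #2), then L (X #3, Y #7), then P (X #5, Y #10), then M (X #7, Y #12), then F (X #8, Y #13) gives a common subsequence of length 6. Since dp[11][15] = 6, nothing longer is possible.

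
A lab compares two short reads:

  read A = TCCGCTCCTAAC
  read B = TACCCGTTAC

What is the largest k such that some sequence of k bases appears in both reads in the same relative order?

Pick T at read A[1]=read B[1]; then C at read A[2]=read B[4]; then C at read A[3]=read B[5]; then G at read A[4]=read B[6]; then T at read A[6]=read B[7]; then T at read A[9]=read B[8]; then A at read A[11]=read B[9]; then C at read A[12]=read B[10]; all 8 bases appear in both, in order. Since dp[12][10] = 8, nothing longer is possible.

8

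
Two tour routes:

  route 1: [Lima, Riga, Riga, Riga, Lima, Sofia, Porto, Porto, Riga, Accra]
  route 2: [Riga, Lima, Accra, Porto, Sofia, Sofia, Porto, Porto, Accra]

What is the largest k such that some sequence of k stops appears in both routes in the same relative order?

6

Match Riga at route 1[4]=route 2[1], then Lima at route 1[5]=route 2[2], then Sofia at route 1[6]=route 2[6], then Porto at route 1[7]=route 2[7], then Porto at route 1[8]=route 2[8], then Accra at route 1[10]=route 2[9] — 6 stops in the same relative order in both, and the DP table's final entry dp[10][9] is also 6, so no common subsequence is longer.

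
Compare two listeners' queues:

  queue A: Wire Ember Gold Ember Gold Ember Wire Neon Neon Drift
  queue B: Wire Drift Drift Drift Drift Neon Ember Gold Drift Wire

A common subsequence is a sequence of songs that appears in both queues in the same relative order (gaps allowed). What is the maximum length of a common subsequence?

4

One common subsequence of length 4: Wire (queue A #1, queue B #1), then Ember (queue A #2, queue B #7), then Gold (queue A #3, queue B #8), then Wire (queue A #7, queue B #10). Since dp[10][10] = 4, nothing longer is possible.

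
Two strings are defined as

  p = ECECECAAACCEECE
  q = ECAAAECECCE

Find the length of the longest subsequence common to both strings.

9

Match E [5,1]; then C [6,2]; then A [7,3]; then A [8,4]; then A [9,5]; then C [10,7]; then C [11,9]; then C [14,10]; then E [15,11] — 9 characters in the same relative order in both. dp[15][11] = 9 confirms this is the maximum.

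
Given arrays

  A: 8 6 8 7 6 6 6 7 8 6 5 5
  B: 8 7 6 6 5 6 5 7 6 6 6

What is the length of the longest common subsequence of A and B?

7

Taking 8 (A #3, B #1) → 7 (A #4, B #2) → 6 (A #5, B #3) → 6 (A #6, B #4) → 6 (A #7, B #6) → 7 (A #8, B #8) → 6 (A #10, B #11) gives a common subsequence of length 7. dp[12][11] = 7 confirms this is the maximum.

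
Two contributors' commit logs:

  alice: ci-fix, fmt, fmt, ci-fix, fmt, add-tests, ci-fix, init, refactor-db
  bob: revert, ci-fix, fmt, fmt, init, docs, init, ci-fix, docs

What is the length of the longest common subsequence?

Pick ci-fix (alice #1, bob #2) → fmt (alice #2, bob #3) → fmt (alice #3, bob #4) → ci-fix (alice #4, bob #8); all 4 commits appear in both, in order, and the DP table's final entry dp[9][9] is also 4, so no common subsequence is longer.

4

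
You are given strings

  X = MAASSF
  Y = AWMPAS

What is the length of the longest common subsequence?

3

Taking M at X[1]=Y[3], then A at X[3]=Y[5], then S at X[5]=Y[6] gives a common subsequence of length 3. The LCS DP gives dp[6][6] = 3, so this is optimal.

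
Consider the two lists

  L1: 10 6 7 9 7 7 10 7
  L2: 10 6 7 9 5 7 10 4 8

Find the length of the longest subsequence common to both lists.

6

Let dp[i][j] be the LCS length of the first i values of L1 and the first j values of L2. dp[i][j] = dp[i-1][j-1]+1 when the i-th and j-th values match, else max(dp[i-1][j], dp[i][j-1]).
    · 10  6  7  9  5  7 10  4  8
 ·  0  0  0  0  0  0  0  0  0  0
10  0  1  1  1  1  1  1  1  1  1
 6  0  1  2  2  2  2  2  2  2  2
 7  0  1  2  3  3  3  3  3  3  3
 9  0  1  2  3  4  4  4  4  4  4
 7  0  1  2  3  4  4  5  5  5  5
 7  0  1  2  3  4  4  5  5  5  5
10  0  1  2  3  4  4  5  6  6  6
 7  0  1  2  3  4  4  5  6  6  6
dp[8][9] = 6. One LCS (by backtracking along matches): 10, 6, 7, 9, 7, 10.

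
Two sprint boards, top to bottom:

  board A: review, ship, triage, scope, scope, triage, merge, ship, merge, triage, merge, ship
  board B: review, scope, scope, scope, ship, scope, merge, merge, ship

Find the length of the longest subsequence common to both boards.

7

One common subsequence of length 7: review at board A[1]=board B[1], then scope at board A[4]=board B[3], then scope at board A[5]=board B[4], then ship at board A[8]=board B[5], then merge at board A[9]=board B[7], then merge at board A[11]=board B[8], then ship at board A[12]=board B[9]. Since dp[12][9] = 7, nothing longer is possible.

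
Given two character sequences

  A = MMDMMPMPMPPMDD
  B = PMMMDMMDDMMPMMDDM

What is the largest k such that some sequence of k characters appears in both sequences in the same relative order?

Pick M [1,3] → M [2,4] → D [3,5] → M [4,7] → M [5,10] → M [7,11] → P [8,12] → M [9,13] → M [12,14] → D [13,15] → D [14,16]; all 11 characters appear in both, in order, and the DP table's final entry dp[14][17] is also 11, so no common subsequence is longer.

11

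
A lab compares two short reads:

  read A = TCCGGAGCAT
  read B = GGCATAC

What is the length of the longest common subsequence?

Let dp[i][j] be the LCS length of the first i bases of read A and the first j bases of read B. dp[i][j] = dp[i-1][j-1]+1 when the i-th and j-th bases match, else max(dp[i-1][j], dp[i][j-1]).
    ·  G  G  C  A  T  A  C
 ·  0  0  0  0  0  0  0  0
 T  0  0  0  0  0  1  1  1
 C  0  0  0  1  1  1  1  2
 C  0  0  0  1  1  1  1  2
 G  0  1  1  1  1  1  1  2
 G  0  1  2  2  2  2  2  2
 A  0  1  2  2  3  3  3  3
 G  0  1  2  2  3  3  3  3
 C  0  1  2  3  3  3  3  4
 A  0  1  2  3  4  4  4  4
 T  0  1  2  3  4  5  5  5
dp[10][7] = 5. One LCS (by backtracking along matches): GGCAT.

5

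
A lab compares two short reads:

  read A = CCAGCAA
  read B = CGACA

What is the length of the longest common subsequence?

One common subsequence of length 4: C at read A[1]=read B[1] → A at read A[3]=read B[3] → C at read A[5]=read B[4] → A at read A[7]=read B[5]. dp[7][5] = 4 confirms this is the maximum.

4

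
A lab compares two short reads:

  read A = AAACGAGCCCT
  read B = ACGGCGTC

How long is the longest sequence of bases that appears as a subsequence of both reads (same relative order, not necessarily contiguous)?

6

One common subsequence of length 6: A (read A #3, read B #1), C (read A #4, read B #2), G (read A #5, read B #3), G (read A #7, read B #4), C (read A #8, read B #5), C (read A #10, read B #8). dp[11][8] = 6 confirms this is the maximum.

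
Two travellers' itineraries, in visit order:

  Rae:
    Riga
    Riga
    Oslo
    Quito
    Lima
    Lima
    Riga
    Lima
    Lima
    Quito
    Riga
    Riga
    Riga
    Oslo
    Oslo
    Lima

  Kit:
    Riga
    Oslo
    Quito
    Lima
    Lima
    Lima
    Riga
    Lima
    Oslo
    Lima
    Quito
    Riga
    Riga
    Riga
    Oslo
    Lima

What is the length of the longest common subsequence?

Pick Riga at Rae[2]=Kit[1], Oslo at Rae[3]=Kit[2], Quito at Rae[4]=Kit[3], Lima at Rae[5]=Kit[5], Lima at Rae[6]=Kit[6], Riga at Rae[7]=Kit[7], Lima at Rae[8]=Kit[8], Lima at Rae[9]=Kit[10], Quito at Rae[10]=Kit[11], Riga at Rae[11]=Kit[12], Riga at Rae[12]=Kit[13], Riga at Rae[13]=Kit[14], Oslo at Rae[15]=Kit[15], Lima at Rae[16]=Kit[16]; all 14 stops appear in both, in order, and the DP table's final entry dp[16][16] is also 14, so no common subsequence is longer.

14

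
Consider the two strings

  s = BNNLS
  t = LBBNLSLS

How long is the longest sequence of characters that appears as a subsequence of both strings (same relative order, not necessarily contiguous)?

Let dp[i][j] be the LCS length of the first i characters of s and the first j characters of t. dp[i][j] = dp[i-1][j-1]+1 when the i-th and j-th characters match, else max(dp[i-1][j], dp[i][j-1]).
    ·  L  B  B  N  L  S  L  S
 ·  0  0  0  0  0  0  0  0  0
 B  0  0  1  1  1  1  1  1  1
 N  0  0  1  1  2  2  2  2  2
 N  0  0  1  1  2  2  2  2  2
 L  0  1  1  1  2  3  3  3  3
 S  0  1  1  1  2  3  4  4  4
dp[5][8] = 4. One LCS (by backtracking along matches): BNLS.

4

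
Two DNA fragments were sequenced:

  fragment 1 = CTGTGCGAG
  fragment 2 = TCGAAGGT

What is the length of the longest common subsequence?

Pick T [4,1], then C [6,2], then G [7,3], then A [8,5], then G [9,7]; all 5 bases appear in both, in order. The LCS DP gives dp[9][8] = 5, so this is optimal.

5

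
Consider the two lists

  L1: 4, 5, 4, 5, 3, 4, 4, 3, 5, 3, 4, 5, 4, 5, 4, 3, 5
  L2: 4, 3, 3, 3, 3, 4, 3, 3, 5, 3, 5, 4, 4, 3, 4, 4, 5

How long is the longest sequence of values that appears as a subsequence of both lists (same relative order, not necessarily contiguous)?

Match 4 (L1 #1, L2 #1); then 4 (L1 #3, L2 #6); then 3 (L1 #5, L2 #7); then 3 (L1 #8, L2 #8); then 5 (L1 #9, L2 #9); then 3 (L1 #10, L2 #10); then 5 (L1 #12, L2 #11); then 4 (L1 #13, L2 #12); then 4 (L1 #15, L2 #13); then 3 (L1 #16, L2 #14); then 5 (L1 #17, L2 #17) — 11 values in the same relative order in both, and the DP table's final entry dp[17][17] is also 11, so no common subsequence is longer.

11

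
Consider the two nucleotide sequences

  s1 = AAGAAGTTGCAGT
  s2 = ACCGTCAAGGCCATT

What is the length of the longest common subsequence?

9

Taking A (s1 #1, s2 #1) → G (s1 #3, s2 #4) → A (s1 #4, s2 #7) → A (s1 #5, s2 #8) → G (s1 #6, s2 #9) → G (s1 #9, s2 #10) → C (s1 #10, s2 #12) → A (s1 #11, s2 #13) → T (s1 #13, s2 #15) gives a common subsequence of length 9, and the DP table's final entry dp[13][15] is also 9, so no common subsequence is longer.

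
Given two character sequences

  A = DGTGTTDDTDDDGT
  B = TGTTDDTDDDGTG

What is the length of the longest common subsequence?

12

Pick T [3,1]; then G [4,2]; then T [5,3]; then T [6,4]; then D [7,5]; then D [8,6]; then T [9,7]; then D [10,8]; then D [11,9]; then D [12,10]; then G [13,11]; then T [14,12]; all 12 characters appear in both, in order. Since dp[14][13] = 12, nothing longer is possible.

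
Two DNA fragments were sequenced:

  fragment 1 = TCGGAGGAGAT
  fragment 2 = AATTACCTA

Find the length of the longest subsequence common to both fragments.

4

Pick A at fragment 1[5]=fragment 2[1], A at fragment 1[8]=fragment 2[2], A at fragment 1[10]=fragment 2[5], T at fragment 1[11]=fragment 2[8]; all 4 bases appear in both, in order. The LCS DP gives dp[11][9] = 4, so this is optimal.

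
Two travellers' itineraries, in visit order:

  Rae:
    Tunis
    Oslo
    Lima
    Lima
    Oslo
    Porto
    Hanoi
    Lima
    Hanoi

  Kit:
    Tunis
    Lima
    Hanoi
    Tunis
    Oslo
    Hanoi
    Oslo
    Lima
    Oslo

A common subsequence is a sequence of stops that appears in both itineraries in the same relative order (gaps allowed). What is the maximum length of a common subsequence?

5

One common subsequence of length 5: Tunis (Rae #1, Kit #1), then Lima (Rae #3, Kit #2), then Oslo (Rae #5, Kit #5), then Hanoi (Rae #7, Kit #6), then Lima (Rae #8, Kit #8), and the DP table's final entry dp[9][9] is also 5, so no common subsequence is longer.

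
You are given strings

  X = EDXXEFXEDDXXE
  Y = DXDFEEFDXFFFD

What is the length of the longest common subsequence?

Match D (X #2, Y #1); then X (X #3, Y #2); then E (X #5, Y #6); then F (X #6, Y #7); then X (X #7, Y #9); then D (X #10, Y #13) — 6 characters in the same relative order in both. dp[13][13] = 6 confirms this is the maximum.

6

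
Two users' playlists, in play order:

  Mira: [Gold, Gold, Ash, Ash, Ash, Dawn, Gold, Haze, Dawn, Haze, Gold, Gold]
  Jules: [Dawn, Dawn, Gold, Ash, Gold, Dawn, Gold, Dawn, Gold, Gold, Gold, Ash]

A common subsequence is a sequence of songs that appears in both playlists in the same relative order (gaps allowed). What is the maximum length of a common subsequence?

One common subsequence of length 7: Gold (Mira #1, Jules #3), then Gold (Mira #2, Jules #5), then Dawn (Mira #6, Jules #6), then Gold (Mira #7, Jules #7), then Dawn (Mira #9, Jules #8), then Gold (Mira #11, Jules #10), then Gold (Mira #12, Jules #11). dp[12][12] = 7 confirms this is the maximum.

7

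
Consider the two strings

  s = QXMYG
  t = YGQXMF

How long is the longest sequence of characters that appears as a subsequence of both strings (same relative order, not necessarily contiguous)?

3

Let dp[i][j] be the LCS length of the first i characters of s and the first j characters of t. dp[i][j] = dp[i-1][j-1]+1 when the i-th and j-th characters match, else max(dp[i-1][j], dp[i][j-1]).
    ·  Y  G  Q  X  M  F
 ·  0  0  0  0  0  0  0
 Q  0  0  0  1  1  1  1
 X  0  0  0  1  2  2  2
 M  0  0  0  1  2  3  3
 Y  0  1  1  1  2  3  3
 G  0  1  2  2  2  3  3
dp[5][6] = 3. One LCS (by backtracking along matches): QXM.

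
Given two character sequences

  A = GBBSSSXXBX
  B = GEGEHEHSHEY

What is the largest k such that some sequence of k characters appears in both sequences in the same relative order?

2

Match G (A #1, B #3), S (A #4, B #8) — 2 characters in the same relative order in both. The LCS DP gives dp[10][11] = 2, so this is optimal.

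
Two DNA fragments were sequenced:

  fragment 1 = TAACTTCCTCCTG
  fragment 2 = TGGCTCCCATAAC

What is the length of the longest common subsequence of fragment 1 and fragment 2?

One common subsequence of length 7: T [1,1], then C [4,4], then T [5,5], then C [7,7], then C [8,8], then T [9,10], then C [11,13], and the DP table's final entry dp[13][13] is also 7, so no common subsequence is longer.

7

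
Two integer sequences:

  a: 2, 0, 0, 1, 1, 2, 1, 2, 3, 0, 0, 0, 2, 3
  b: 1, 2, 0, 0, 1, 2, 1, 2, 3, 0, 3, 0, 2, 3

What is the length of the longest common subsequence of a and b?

Match 2 [1,2], then 0 [2,3], then 0 [3,4], then 1 [5,5], then 2 [6,6], then 1 [7,7], then 2 [8,8], then 3 [9,9], then 0 [10,10], then 0 [12,12], then 2 [13,13], then 3 [14,14] — 12 values in the same relative order in both. dp[14][14] = 12 confirms this is the maximum.

12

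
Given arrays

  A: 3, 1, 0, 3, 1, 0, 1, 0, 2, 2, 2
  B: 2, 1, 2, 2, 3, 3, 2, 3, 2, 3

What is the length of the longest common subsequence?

Let dp[i][j] be the LCS length of the first i values of A and the first j values of B. dp[i][j] = dp[i-1][j-1]+1 when the i-th and j-th values match, else max(dp[i-1][j], dp[i][j-1]).
    ·  2  1  2  2  3  3  2  3  2  3
 ·  0  0  0  0  0  0  0  0  0  0  0
 3  0  0  0  0  0  1  1  1  1  1  1
 1  0  0  1  1  1  1  1  1  1  1  1
 0  0  0  1  1  1  1  1  1  1  1  1
 3  0  0  1  1  1  2  2  2  2  2  2
 1  0  0  1  1  1  2  2  2  2  2  2
 0  0  0  1  1  1  2  2  2  2  2  2
 1  0  0  1  1  1  2  2  2  2  2  2
 0  0  0  1  1  1  2  2  2  2  2  2
 2  0  1  1  2  2  2  2  3  3  3  3
 2  0  1  1  2  3  3  3  3  3  4  4
 2  0  1  1  2  3  3  3  4  4  4  4
dp[11][10] = 4. One LCS (by backtracking along matches): 3, 3, 2, 2.

4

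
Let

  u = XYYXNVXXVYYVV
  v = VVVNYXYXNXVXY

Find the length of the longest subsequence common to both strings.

7

One common subsequence of length 7: X (u #1, v #6), then Y (u #3, v #7), then X (u #4, v #8), then N (u #5, v #9), then V (u #6, v #11), then X (u #8, v #12), then Y (u #11, v #13). Since dp[13][13] = 7, nothing longer is possible.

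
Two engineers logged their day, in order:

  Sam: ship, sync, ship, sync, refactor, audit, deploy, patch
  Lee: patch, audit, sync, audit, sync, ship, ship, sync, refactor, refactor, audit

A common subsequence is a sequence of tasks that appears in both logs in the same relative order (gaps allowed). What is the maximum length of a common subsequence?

5

Taking ship [1,6], then ship [3,7], then sync [4,8], then refactor [5,10], then audit [6,11] gives a common subsequence of length 5. Since dp[8][11] = 5, nothing longer is possible.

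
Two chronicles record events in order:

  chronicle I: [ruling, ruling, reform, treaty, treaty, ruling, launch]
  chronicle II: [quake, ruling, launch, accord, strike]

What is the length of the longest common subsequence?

2

One common subsequence of length 2: ruling [6,2], then launch [7,3]. dp[7][5] = 2 confirms this is the maximum.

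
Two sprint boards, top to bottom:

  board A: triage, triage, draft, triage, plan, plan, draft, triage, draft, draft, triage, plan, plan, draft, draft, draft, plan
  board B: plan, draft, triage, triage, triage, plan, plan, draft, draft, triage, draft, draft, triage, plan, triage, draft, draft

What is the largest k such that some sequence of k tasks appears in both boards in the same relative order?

Pick triage (board A #1, board B #3), then triage (board A #2, board B #4), then triage (board A #4, board B #5), then plan (board A #5, board B #6), then plan (board A #6, board B #7), then draft (board A #7, board B #9), then triage (board A #8, board B #10), then draft (board A #9, board B #11), then draft (board A #10, board B #12), then triage (board A #11, board B #13), then plan (board A #12, board B #14), then draft (board A #15, board B #16), then draft (board A #16, board B #17); all 13 tasks appear in both, in order. Since dp[17][17] = 13, nothing longer is possible.

13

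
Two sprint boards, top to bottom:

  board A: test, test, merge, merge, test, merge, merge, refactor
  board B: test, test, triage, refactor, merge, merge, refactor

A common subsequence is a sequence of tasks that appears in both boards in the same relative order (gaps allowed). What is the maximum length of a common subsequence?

Match test at board A[1]=board B[1], then test at board A[2]=board B[2], then merge at board A[6]=board B[5], then merge at board A[7]=board B[6], then refactor at board A[8]=board B[7] — 5 tasks in the same relative order in both. Since dp[8][7] = 5, nothing longer is possible.

5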